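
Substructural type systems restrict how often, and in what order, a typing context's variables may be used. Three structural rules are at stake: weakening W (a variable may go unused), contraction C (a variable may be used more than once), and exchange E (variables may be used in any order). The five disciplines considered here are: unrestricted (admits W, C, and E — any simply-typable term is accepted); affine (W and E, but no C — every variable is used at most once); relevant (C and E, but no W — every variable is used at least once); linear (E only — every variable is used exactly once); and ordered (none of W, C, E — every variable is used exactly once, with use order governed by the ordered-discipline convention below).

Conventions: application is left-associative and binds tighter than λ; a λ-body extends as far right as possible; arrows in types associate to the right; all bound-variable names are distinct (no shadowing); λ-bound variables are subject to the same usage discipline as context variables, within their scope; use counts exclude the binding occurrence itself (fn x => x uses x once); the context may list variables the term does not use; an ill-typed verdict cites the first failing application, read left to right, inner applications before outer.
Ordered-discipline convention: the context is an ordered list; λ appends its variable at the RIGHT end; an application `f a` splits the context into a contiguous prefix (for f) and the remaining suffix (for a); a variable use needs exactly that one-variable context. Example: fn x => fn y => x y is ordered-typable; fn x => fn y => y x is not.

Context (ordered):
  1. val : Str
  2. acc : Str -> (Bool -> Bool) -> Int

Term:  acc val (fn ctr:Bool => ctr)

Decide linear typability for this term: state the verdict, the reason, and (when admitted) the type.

yes — val, acc, ctr: one use apiece; term : Int
use counts: val=1; acc=1; ctr [bound]=1
left-to-right use order: acc, val, ctr
typing: well-typed — term : Int
all disciplines: ordered ✗ · linear ✓ · affine ✓ · relevant ✓ · unrestricted ✓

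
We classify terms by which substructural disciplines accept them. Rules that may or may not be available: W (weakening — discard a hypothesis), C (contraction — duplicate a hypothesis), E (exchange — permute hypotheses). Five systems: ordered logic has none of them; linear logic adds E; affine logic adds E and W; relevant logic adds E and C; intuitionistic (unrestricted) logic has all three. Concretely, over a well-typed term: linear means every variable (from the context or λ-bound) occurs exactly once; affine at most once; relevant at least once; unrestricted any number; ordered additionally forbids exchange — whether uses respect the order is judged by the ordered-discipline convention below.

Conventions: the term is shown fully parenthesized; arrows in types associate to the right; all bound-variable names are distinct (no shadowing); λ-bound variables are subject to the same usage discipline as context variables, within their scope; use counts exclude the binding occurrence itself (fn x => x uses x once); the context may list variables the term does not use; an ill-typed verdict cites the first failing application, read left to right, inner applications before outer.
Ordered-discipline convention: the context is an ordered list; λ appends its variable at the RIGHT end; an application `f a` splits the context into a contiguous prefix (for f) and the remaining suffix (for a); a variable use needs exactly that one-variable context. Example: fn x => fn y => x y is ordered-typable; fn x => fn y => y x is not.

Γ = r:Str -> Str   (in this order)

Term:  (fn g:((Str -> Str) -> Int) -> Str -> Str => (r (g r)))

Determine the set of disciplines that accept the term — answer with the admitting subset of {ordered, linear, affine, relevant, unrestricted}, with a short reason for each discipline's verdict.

admitted by: none
variable uses: r=2, g [bound]=1
order of uses: r, g, r
typing: ill-typed: a function awaiting (Str -> Str) -> Int gets Str -> Str
ordered ✗ (a type mismatch blocks all five)
linear ✗ (the type mismatch rejects it)
affine ✗ (not simply typable)
relevant ✗ (fails simple typing)
unrestricted ✗ (a type mismatch blocks all five)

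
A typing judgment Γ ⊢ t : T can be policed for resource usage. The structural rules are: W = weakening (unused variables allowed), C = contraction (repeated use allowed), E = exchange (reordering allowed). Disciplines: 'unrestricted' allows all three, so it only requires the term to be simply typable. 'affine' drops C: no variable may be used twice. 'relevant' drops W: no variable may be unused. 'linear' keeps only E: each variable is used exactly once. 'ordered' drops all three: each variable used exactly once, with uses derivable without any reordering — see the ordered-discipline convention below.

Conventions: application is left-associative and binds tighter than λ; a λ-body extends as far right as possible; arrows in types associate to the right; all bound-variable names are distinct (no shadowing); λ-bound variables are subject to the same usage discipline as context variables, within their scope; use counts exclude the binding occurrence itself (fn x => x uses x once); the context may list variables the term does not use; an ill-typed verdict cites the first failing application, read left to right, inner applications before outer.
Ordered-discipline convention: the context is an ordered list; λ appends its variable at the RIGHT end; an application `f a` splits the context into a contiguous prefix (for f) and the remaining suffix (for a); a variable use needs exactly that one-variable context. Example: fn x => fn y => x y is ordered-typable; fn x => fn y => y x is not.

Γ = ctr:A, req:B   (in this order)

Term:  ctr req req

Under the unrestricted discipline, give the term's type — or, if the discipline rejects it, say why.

not well-typed under unrestricted — the type mismatch rejects it
usage: ctr=1; req=2
uses in reading order: ctr, req, req
typing: ill-typed: applying a non-function (A)
all disciplines: ordered ✗; linear ✗; affine ✗; relevant ✗; unrestricted ✗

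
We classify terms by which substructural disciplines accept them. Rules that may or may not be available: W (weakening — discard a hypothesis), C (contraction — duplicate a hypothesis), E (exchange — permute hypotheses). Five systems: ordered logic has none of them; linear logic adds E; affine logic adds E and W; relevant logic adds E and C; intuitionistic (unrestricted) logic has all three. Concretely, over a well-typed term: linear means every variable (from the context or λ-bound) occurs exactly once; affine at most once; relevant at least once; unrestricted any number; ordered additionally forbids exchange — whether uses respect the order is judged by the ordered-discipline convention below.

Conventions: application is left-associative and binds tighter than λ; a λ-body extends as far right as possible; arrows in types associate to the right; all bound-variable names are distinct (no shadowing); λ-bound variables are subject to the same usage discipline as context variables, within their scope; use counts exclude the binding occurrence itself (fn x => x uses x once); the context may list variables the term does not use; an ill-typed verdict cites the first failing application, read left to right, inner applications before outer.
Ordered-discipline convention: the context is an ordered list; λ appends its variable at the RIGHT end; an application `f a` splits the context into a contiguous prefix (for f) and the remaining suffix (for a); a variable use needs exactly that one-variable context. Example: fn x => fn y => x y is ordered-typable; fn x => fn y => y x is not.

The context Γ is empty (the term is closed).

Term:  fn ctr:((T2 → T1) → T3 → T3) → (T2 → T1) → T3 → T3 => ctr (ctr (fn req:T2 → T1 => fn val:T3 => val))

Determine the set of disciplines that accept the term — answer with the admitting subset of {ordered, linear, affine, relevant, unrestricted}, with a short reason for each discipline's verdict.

admitting disciplines: unrestricted
use counts: ctr (λ-bound): 2×; req (λ-bound): 0×; val (λ-bound): 1×
left-to-right use order: ctr, ctr, val
typing: ✓ — (((T2 → T1) → T3 → T3) → (T2 → T1) → T3 → T3) → (T2 → T1) → T3 → T3
ordered: ✗, needs contraction — ctr ×2; req left unused
linear: ✗, needs contraction — ctr ×2; req left unused
affine: ✗, needs contraction — ctr ×2
relevant: ✗, req left unused
unrestricted: ✓, type-checks ((((T2 → T1) → T3 → T3) → (T2 → T1) → T3 → T3) → (T2 → T1) → T3 → T3) and nothing is barred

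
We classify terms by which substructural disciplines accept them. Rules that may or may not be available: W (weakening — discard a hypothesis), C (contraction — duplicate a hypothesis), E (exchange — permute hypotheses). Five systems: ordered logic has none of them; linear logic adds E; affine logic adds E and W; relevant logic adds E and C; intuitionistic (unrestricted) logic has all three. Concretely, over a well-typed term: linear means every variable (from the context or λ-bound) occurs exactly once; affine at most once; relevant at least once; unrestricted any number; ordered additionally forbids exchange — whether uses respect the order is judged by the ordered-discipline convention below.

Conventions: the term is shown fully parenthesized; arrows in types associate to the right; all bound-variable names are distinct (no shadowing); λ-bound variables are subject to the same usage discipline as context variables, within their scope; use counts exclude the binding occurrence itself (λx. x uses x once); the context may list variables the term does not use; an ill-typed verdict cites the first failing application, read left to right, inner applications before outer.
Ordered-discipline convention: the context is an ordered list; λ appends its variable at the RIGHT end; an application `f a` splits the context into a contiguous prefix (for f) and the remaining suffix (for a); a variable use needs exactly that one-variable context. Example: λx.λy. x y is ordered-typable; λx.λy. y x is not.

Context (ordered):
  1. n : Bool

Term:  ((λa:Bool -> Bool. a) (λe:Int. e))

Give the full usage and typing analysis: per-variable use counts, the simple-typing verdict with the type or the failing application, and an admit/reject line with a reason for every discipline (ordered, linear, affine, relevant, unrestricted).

counts: n: 0×; a (λ-bound): 1×; e (λ-bound): 1×
order of uses: a, e
typing: ill-typed: an application expects Bool -> Bool but receives Int -> Int
ordered: ✗ — the type mismatch rejects it
linear: ✗ — not simply typable
affine: ✗ — fails simple typing
relevant: ✗ — a type mismatch blocks all five
unrestricted: ✗ — the type mismatch rejects it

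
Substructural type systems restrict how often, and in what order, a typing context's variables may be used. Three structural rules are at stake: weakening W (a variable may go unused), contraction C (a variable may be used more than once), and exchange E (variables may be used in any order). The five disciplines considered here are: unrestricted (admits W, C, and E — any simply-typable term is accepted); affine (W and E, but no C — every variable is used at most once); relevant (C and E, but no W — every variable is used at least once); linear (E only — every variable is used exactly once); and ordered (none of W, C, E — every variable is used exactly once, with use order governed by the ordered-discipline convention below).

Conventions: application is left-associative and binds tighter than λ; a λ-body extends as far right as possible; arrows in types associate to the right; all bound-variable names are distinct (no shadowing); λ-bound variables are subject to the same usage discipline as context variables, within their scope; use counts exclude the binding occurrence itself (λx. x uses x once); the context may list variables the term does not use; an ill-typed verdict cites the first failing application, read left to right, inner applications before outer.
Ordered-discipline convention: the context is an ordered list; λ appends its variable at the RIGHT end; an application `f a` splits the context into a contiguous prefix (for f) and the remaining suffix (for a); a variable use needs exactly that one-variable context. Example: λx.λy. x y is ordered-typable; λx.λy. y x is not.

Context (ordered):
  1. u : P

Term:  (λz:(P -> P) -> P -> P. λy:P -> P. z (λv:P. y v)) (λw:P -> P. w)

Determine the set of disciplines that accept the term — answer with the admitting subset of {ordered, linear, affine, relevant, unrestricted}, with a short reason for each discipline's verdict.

admitting disciplines: affine, unrestricted
usage: u: 0×; z (λ-bound): 1×; y (λ-bound): 1×; v (λ-bound): 1×; w (λ-bound): 1×
order of uses: z, y, v, w
typing: well-typed — term : (P -> P) -> P -> P
ordered: ✗ — needs weakening: u unused
linear: ✗ — needs weakening: u unused
affine: ✓ — no duplicate uses among u, z, y, v, w
relevant: ✗ — needs weakening: u unused
unrestricted: ✓ — well-typed at (P -> P) -> P -> P; no restrictions here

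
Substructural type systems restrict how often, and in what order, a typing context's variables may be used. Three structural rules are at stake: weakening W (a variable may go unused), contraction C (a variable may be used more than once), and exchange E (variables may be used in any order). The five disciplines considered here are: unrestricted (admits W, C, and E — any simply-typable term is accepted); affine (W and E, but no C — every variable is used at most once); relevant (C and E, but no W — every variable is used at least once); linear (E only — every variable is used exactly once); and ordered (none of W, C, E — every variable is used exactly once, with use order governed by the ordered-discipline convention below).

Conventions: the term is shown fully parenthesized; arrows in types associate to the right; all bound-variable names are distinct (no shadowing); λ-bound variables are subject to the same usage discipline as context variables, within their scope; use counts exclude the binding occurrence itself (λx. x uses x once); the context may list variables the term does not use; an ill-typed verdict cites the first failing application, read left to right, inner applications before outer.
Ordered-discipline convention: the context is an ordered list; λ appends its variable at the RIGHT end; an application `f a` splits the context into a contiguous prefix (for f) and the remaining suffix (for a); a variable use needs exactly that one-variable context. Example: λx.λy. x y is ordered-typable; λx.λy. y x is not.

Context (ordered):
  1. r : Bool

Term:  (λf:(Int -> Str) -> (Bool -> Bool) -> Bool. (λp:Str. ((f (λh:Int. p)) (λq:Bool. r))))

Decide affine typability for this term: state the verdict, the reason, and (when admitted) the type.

yes — at most one use each (r, f, p, h, q); term : ((Int -> Str) -> (Bool -> Bool) -> Bool) -> Str -> Bool
variable uses: r: 1; f (bound): 1; p (bound): 1; h (bound): 0; q (bound): 0
uses in reading order: f, p, r
typing: the term checks, with type ((Int -> Str) -> (Bool -> Bool) -> Bool) -> Str -> Bool
per-discipline verdicts: ordered ✗ · linear ✗ · affine ✓ · relevant ✗ · unrestricted ✓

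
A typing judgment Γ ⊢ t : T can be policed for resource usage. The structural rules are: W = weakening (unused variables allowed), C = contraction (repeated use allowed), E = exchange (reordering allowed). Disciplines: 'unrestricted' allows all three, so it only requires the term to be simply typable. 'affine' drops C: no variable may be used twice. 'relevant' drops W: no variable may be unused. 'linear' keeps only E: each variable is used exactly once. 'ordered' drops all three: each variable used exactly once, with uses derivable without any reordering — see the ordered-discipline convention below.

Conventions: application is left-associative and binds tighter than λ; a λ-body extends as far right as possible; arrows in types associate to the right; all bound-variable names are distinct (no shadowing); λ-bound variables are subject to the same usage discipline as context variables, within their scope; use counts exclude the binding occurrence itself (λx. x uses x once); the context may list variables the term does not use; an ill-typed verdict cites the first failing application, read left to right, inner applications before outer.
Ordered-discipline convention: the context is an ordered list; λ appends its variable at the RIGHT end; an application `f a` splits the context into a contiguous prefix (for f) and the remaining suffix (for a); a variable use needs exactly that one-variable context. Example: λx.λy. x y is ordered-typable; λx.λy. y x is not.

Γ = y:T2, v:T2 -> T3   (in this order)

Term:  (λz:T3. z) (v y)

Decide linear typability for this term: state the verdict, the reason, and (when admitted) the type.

yes — each of y, v, z used exactly once; term : T3
usage: y: 1×, v: 1×, z [bound]: 1×
uses in reading order: z, v, y
typing: well-typed — term : T3
per-discipline verdicts: ordered ✗ | linear ✓ | affine ✓ | relevant ✓ | unrestricted ✓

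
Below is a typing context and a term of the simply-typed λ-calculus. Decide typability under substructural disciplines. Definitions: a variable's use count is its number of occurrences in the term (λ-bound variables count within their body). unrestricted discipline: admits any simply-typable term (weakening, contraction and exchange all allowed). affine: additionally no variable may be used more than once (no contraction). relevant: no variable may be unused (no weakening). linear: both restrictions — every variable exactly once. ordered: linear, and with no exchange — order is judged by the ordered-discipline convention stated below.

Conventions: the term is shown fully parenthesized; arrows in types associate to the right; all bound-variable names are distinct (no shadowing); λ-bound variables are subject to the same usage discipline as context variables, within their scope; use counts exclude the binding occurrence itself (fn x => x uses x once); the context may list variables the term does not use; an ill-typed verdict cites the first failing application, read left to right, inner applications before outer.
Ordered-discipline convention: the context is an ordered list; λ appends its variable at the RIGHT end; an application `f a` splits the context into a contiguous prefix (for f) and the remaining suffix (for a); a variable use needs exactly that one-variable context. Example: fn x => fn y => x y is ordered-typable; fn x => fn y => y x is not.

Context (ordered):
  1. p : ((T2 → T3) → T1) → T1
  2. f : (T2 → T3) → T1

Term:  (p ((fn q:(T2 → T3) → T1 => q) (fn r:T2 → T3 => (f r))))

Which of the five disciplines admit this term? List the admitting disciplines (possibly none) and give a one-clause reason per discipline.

admitting disciplines: ordered, linear, affine, relevant, unrestricted
usage: p=1; f=1; q (λ-bound)=1; r (λ-bound)=1
use order (left to right): p, q, f, r
typing: well-typed at T1
ordered: ✓ — p, f, q, r: once each, no exchange needed
linear: ✓ — single use per variable (p, f, q, r)
affine: ✓ — p, f, q, r: no repeats, contraction unneeded
relevant: ✓ — at least one use each (p, f, q, r)
unrestricted: ✓ — well-typed at T1; no restrictions here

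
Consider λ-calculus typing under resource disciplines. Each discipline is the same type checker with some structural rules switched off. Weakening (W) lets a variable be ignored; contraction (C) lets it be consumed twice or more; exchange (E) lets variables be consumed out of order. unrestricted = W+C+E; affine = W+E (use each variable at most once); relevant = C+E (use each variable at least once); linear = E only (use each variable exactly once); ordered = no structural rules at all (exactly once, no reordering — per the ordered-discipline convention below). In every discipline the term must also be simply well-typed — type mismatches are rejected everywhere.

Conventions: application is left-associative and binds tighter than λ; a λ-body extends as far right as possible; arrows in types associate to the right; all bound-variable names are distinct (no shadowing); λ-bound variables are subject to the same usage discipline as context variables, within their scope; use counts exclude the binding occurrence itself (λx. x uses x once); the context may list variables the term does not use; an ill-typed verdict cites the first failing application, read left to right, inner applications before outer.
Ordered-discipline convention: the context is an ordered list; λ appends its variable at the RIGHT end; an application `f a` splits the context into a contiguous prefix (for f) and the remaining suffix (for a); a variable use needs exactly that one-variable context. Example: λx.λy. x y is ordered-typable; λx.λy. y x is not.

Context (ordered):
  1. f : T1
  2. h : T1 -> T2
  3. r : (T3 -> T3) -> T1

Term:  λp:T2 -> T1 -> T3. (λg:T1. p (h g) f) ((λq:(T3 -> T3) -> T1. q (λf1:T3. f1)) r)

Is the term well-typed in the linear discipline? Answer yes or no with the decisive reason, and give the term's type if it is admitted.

yes — each of f, h, r, p, g, q, f1 used exactly once; term : (T2 -> T1 -> T3) -> T3
counts: f ×1; h ×1; r ×1; p (bound) ×1; g (bound) ×1; q (bound) ×1; f1 (bound) ×1
order of uses: p, h, g, f, q, f1, r
typing: ✓ — (T2 -> T1 -> T3) -> T3
across the five disciplines: ordered ✗ | linear ✓ | affine ✓ | relevant ✓ | unrestricted ✓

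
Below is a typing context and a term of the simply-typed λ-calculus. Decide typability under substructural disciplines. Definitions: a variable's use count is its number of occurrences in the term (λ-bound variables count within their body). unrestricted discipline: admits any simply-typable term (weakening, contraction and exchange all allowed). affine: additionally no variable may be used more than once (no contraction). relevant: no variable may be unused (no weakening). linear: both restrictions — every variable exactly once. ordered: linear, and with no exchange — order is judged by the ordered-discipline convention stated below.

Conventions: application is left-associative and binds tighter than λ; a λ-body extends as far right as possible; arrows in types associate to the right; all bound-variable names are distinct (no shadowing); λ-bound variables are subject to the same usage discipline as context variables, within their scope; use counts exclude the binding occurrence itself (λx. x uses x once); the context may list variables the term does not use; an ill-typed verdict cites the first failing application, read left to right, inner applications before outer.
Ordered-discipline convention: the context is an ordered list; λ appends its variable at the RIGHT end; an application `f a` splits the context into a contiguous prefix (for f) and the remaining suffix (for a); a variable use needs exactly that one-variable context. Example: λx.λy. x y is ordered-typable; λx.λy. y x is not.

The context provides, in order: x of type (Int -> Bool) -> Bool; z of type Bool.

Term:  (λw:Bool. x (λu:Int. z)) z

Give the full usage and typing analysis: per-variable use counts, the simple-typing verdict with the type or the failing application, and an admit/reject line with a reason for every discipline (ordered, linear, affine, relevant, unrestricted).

usage: x ×1; z ×2; w (λ-bound) ×0; u (λ-bound) ×0
use order (left to right): x, z, z
typing: well-typed at Bool
ordered: ✗ — needs contraction — z ×2; needs weakening: w, u unused
linear: ✗ — needs contraction — z ×2; needs weakening: w, u unused
affine: ✗ — needs contraction — z ×2
relevant: ✗ — needs weakening: w, u unused
unrestricted: ✓ — simply typable at Bool; W, C, E all held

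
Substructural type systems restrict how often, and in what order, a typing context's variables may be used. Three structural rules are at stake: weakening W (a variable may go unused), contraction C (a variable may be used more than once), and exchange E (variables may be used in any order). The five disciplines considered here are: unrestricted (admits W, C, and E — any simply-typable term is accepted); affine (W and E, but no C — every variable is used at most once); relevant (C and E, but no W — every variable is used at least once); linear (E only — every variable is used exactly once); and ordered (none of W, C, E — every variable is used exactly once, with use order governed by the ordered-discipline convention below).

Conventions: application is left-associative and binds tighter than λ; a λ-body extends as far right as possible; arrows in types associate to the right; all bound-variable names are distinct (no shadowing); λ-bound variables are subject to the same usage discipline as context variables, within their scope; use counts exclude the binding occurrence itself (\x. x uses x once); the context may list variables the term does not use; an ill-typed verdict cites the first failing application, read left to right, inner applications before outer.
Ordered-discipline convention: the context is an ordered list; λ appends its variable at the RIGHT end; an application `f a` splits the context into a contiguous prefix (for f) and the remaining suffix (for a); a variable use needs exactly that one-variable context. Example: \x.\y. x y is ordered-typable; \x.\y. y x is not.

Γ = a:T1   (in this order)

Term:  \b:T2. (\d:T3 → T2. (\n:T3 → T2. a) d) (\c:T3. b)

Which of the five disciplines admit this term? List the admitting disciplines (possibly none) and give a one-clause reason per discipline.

admitting disciplines: affine, unrestricted
variable uses: a: 1×; b (λ-bound): 1×; d (λ-bound): 1×; n (λ-bound): 0×; c (λ-bound): 0×
uses in reading order: a, d, b
typing: well-typed at T2 → T1
ordered: ✗, unused: n, c — weakening required
linear: ✗, unused: n, c — weakening required
affine: ✓, none of a, b, d, n, c used more than once
relevant: ✗, unused: n, c — weakening required
unrestricted: ✓, type-checks (T2 → T1) and nothing is barred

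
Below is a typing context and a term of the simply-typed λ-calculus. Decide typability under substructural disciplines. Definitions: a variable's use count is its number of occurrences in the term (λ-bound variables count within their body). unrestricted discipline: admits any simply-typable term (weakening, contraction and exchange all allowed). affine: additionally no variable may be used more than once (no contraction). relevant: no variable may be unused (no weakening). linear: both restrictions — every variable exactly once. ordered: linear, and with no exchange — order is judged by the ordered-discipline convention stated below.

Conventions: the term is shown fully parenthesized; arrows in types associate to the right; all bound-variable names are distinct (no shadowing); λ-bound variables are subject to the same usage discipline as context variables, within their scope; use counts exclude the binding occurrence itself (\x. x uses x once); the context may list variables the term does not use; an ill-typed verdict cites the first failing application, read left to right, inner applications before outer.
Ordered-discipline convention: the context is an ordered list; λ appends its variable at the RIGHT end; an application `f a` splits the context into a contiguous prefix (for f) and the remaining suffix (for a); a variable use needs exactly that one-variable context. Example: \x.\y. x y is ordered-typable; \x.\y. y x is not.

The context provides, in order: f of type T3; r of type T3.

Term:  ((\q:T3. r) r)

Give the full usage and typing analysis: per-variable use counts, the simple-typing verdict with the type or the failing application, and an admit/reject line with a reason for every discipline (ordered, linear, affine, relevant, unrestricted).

use counts: f: 0×; r: 2×; q (bound): 0×
left-to-right use order: r, r
typing: the term checks, with type T3
ordered: ✗ — repeated use of r ×2; unused: f, q — weakening required
linear: ✗ — repeated use of r ×2; unused: f, q — weakening required
affine: ✗ — repeated use of r ×2
relevant: ✗ — unused: f, q — weakening required
unrestricted: ✓ — type-checks (T3) and nothing is barred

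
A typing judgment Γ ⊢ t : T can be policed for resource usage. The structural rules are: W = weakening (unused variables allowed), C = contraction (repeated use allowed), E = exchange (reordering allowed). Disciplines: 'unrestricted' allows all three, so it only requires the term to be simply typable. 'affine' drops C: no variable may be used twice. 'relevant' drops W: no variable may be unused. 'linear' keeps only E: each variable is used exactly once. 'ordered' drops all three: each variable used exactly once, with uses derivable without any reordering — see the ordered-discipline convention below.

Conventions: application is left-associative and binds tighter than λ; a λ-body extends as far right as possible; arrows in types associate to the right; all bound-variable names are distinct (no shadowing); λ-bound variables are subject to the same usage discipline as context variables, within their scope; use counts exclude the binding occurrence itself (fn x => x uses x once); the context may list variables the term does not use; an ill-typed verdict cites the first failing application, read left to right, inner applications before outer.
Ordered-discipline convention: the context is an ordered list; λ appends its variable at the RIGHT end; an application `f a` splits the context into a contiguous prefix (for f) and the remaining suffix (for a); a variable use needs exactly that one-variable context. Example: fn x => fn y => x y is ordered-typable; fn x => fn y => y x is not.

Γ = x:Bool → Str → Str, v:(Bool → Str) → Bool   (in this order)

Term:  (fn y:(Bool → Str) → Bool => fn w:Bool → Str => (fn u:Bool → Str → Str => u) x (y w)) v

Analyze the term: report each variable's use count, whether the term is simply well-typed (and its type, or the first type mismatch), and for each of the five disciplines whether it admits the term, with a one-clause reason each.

variable uses: x=1, v=1, y (λ-bound)=1, w (λ-bound)=1, u (λ-bound)=1
left-to-right use order: u, x, y, w, v
typing: ✓ — (Bool → Str) → Str → Str
ordered: ✓ — single-use (x, v, y, w, u), ordered derivation ok
linear: ✓ — exactly-once usage across x, v, y, w, u
affine: ✓ — at most one use each (x, v, y, w, u)
relevant: ✓ — none of x, v, y, w, u goes unused
unrestricted: ✓ — type-checks ((Bool → Str) → Str → Str) and nothing is barred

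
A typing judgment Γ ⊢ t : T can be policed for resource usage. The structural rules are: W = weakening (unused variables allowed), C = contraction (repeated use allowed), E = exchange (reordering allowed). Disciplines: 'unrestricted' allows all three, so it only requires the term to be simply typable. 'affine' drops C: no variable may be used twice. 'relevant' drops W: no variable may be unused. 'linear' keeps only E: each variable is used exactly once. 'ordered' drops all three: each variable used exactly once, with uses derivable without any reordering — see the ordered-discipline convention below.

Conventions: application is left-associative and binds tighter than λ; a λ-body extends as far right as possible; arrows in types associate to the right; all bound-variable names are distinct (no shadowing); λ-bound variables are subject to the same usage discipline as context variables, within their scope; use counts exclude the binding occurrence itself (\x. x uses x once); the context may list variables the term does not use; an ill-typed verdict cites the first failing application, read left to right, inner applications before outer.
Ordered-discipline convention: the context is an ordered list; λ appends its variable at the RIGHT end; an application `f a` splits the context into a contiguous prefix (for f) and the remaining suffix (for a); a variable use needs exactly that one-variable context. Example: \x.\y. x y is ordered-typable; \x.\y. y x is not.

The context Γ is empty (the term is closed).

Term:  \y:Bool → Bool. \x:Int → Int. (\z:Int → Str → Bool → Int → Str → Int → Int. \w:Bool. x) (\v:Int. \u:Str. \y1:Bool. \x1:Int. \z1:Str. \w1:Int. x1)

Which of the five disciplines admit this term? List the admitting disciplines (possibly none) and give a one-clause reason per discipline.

accepted by: affine, unrestricted
variable uses: y (λ-bound) ×0, x (λ-bound) ×1, z (λ-bound) ×0, w (λ-bound) ×0, v (λ-bound) ×0, u (λ-bound) ×0, y1 (λ-bound) ×0, x1 (λ-bound) ×1, z1 (λ-bound) ×0, w1 (λ-bound) ×0
order of uses: x, x1
typing: ✓ — (Bool → Bool) → (Int → Int) → Bool → Int → Int
ordered: ✗, unused: y, z, w, v, u, y1, z1, w1 — weakening required
linear: ✗, unused: y, z, w, v, u, y1, z1, w1 — weakening required
affine: ✓, no duplicate uses among y, x, z, w, v, u, y1, x1, z1, w1
relevant: ✗, unused: y, z, w, v, u, y1, z1, w1 — weakening required
unrestricted: ✓, typability at (Bool → Bool) → (Int → Int) → Bool → Int → Int is all that's needed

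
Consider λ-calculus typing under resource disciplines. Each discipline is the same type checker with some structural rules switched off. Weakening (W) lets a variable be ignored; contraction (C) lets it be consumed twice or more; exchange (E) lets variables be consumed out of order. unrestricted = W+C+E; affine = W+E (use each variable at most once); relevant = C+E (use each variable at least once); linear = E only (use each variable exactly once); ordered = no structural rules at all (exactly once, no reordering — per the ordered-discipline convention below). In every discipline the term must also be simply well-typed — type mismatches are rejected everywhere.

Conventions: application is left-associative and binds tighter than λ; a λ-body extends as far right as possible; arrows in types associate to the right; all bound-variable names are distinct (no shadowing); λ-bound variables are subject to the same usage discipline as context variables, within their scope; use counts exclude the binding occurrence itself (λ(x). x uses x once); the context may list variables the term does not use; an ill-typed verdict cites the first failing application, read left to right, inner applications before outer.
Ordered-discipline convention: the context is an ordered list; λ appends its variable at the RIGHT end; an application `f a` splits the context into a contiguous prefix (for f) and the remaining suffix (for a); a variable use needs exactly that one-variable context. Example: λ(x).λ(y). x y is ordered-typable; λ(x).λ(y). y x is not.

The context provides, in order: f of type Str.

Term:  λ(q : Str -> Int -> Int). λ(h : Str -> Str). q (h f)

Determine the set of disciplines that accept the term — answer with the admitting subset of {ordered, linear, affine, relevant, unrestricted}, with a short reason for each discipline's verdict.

admitting disciplines: linear, affine, relevant, unrestricted
use counts: f=1; q [bound]=1; h [bound]=1
left-to-right use order: q, h, f
typing: well-typed at (Str -> Int -> Int) -> (Str -> Str) -> Int -> Int
ordered: ✗ — use order q, h, f needs exchange
linear: ✓ — single use per variable (f, q, h)
affine: ✓ — no duplicate uses among f, q, h
relevant: ✓ — every one of f, q, h appears
unrestricted: ✓ — typability at (Str -> Int -> Int) -> (Str -> Str) -> Int -> Int is all that's needed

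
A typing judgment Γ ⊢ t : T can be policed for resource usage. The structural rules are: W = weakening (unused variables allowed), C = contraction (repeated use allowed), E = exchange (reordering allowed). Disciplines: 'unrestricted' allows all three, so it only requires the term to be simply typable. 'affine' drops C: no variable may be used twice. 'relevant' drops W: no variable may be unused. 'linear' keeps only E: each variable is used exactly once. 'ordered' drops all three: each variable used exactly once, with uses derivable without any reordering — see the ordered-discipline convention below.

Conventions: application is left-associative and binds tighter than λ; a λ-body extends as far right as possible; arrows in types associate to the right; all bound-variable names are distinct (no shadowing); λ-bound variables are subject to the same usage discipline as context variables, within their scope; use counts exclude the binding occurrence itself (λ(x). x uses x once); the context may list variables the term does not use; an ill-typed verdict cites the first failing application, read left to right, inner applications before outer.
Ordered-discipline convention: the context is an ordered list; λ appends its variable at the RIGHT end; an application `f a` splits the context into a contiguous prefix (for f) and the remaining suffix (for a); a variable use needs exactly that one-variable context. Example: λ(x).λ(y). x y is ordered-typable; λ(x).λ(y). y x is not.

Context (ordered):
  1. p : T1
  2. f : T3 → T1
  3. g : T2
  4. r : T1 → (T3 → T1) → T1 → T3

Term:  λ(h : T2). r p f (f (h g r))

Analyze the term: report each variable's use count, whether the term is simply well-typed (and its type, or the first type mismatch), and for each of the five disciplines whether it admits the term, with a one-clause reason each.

counts: p: 1×, f: 2×, g: 1×, r: 2×, h (bound): 1×
uses in reading order: r, p, f, f, h, g, r
typing: ill-typed: non-function type T2 applied to an argument
ordered: ✗ — a type mismatch blocks all five
linear: ✗ — the type mismatch rejects it
affine: ✗ — not simply typable
relevant: ✗ — fails simple typing
unrestricted: ✗ — a type mismatch blocks all five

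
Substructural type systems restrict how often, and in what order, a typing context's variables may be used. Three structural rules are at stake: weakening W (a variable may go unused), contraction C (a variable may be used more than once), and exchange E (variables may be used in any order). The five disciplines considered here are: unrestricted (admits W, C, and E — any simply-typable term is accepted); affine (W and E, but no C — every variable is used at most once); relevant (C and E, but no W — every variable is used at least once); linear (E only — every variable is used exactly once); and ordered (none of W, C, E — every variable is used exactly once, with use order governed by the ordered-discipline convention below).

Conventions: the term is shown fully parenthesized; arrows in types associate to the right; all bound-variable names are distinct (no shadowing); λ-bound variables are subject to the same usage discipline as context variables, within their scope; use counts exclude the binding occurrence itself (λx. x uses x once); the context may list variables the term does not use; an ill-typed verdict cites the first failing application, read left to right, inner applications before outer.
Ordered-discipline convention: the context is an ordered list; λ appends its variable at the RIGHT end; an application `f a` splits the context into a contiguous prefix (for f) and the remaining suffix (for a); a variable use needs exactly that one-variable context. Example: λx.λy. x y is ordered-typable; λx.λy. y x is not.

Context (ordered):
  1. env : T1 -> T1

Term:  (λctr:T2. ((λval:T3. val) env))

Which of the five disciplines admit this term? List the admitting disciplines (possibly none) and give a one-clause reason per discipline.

admitting disciplines: none
usage: env=1; ctr (λ-bound)=0; val (λ-bound)=1
order of uses: val, env
typing: ill-typed: an argument T1 -> T1 mismatches the expected T3
ordered: ✗, a type mismatch blocks all five
linear: ✗, the type mismatch rejects it
affine: ✗, not simply typable
relevant: ✗, fails simple typing
unrestricted: ✗, a type mismatch blocks all five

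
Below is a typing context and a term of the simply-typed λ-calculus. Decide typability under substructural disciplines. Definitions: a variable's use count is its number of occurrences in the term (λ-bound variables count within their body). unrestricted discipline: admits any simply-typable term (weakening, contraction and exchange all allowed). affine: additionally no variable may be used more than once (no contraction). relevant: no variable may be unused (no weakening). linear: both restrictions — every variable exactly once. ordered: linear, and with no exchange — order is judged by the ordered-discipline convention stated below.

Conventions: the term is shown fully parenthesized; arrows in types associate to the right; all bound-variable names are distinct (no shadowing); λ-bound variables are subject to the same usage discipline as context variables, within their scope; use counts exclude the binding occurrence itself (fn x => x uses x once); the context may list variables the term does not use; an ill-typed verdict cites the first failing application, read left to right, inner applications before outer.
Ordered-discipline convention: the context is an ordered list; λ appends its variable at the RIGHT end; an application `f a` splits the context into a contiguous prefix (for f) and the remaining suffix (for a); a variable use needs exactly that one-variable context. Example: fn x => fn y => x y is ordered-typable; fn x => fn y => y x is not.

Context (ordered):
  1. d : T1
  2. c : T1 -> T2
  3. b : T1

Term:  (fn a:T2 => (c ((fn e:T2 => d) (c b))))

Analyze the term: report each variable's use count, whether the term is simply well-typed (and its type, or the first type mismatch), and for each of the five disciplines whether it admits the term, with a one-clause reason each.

usage: d: 1, c: 2, b: 1, a (bound): 0, e (bound): 0
left-to-right use order: c, d, c, b
typing: the term checks, with type T2 -> T2
ordered ✗ (needs contraction — c ×2; a, e left unused)
linear ✗ (needs contraction — c ×2; a, e left unused)
affine ✗ (needs contraction — c ×2)
relevant ✗ (a, e left unused)
unrestricted ✓ (simply typable at T2 -> T2; W, C, E all held)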